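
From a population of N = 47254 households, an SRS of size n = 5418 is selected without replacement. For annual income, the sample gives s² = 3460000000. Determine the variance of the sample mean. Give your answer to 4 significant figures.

565400

Under SRS without replacement, Var(ȳ) = (1 − f)·s²/n with f = n/N = 5418/47254 = 0.11465696.
Var(ȳ) = (1 − 0.11465696)·3460000000/5418 = 0.88534304·638612.03 = 565390.72.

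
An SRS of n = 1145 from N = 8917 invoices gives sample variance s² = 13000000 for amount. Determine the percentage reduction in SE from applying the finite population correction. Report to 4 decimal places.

6.6408

f = n/N = 1145/8917 = 0.12840641.
SE_no-fpc = √(s²/n) = 106.5538; SE_fpc = √((1−f)s²/n) = 99.477748.
Ratio = √(1−f) = 0.93359177. Reduction = 100·(1 − 0.93359177) = 6.6408%.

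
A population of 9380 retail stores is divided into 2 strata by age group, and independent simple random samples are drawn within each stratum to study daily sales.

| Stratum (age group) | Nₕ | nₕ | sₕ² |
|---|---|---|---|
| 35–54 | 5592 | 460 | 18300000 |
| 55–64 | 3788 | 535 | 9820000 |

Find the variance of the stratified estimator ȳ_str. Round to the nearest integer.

Var(ȳ_str) = Σₕ Wₕ²(1 − fₕ)sₕ²/nₕ with Wₕ = Nₕ/N, N = 9380.
35–54: Wₕ = 0.59616205; term = 0.59616205²·(1 − 0.08226037)·18300000/460 = 12976.017.
55–64: Wₕ = 0.40383795; term = 0.40383795²·(1 − 0.14123548)·9820000/535 = 2570.6684.
Sum = 15546.685.

15547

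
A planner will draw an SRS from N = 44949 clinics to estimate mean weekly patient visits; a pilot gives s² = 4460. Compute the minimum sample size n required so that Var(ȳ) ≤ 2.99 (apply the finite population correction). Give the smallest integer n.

1444

Without fpc, n₀ = s²/D = 4460/2.99 = 1491.6388.
With fpc, (1 − n/N)·s²/n ≤ D requires n ≥ n₀/(1 + n₀/N) = 1491.6388/(1 + 1491.6388/44949) = 1443.7285.
Rounding up, n = 1444.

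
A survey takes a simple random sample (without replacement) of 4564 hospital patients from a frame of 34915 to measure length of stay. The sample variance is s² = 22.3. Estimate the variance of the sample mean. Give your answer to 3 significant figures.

0.00425

Under SRS without replacement, Var(ȳ) = (1 − f)·s²/n with f = n/N = 4564/34915 = 0.13071746.
Var(ȳ) = (1 − 0.13071746)·22.3/4564 = 0.86928254·0.0048860649 = 0.0042473709.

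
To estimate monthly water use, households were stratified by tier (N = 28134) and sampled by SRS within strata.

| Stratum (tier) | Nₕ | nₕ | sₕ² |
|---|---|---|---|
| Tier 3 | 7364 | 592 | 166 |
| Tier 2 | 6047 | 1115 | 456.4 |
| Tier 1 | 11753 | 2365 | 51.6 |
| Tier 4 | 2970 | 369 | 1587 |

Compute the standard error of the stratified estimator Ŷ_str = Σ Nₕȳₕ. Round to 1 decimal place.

Var(Ŷ_str) = Σₕ Nₕ²(1 − fₕ)sₕ²/nₕ.
Tier 3: 7364²·(1 − 592/7364)·166/592 = 1.3983539 × 10^7.
Tier 2: 6047²·(1 − 1115/6047)·456.4/1115 = 1.2207699 × 10^7.
Tier 1: 11753²·(1 − 2365/11753)·51.6/2365 = 2.4073563 × 10^6.
Tier 4: 2970²·(1 − 369/2970)·1587/369 = 3.3223651 × 10^7.
Sum = 6.1822245 × 10^7.
SE = √(6.1822245 × 10^7) = 7862.7.

7862.7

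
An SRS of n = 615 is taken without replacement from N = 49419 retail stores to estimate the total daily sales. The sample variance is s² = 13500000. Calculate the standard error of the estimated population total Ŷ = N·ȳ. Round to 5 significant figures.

Var(Ŷ) = N²·Var(ȳ) = N²·(1 − n/N)·s²/n.
f = 615/49419 = 0.01244461; Var(ȳ) = 0.98755539·13500000/615 = 21678.045.
Var(Ŷ) = 49419² · 21678.045 = 5.2942936 × 10^13.
SE(Ŷ) = √(5.2942936 × 10^13) = 7.2762 × 10^6.

7.2762 × 10^6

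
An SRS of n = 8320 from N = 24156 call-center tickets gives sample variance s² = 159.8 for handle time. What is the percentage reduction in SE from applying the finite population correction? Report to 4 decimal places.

f = n/N = 8320/24156 = 0.34442789.
SE_no-fpc = √(s²/n) = 0.13858835; SE_fpc = √((1−f)s²/n) = 0.11221139.
Ratio = √(1−f) = 0.80967408. Reduction = 100·(1 − 0.80967408) = 19.0326%.

19.0326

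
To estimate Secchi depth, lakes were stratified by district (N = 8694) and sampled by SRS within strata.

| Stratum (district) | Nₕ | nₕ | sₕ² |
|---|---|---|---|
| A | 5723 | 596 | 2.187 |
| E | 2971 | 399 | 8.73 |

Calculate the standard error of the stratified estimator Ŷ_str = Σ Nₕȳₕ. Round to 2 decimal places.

524.27

Var(Ŷ_str) = Σₕ Nₕ²(1 − fₕ)sₕ²/nₕ.
A: 5723²·(1 − 596/5723)·2.187/596 = 107668.73.
E: 2971²·(1 − 399/2971)·8.73/399 = 167191.8.
Sum = 274860.53.
SE = √(274860.53) = 524.27.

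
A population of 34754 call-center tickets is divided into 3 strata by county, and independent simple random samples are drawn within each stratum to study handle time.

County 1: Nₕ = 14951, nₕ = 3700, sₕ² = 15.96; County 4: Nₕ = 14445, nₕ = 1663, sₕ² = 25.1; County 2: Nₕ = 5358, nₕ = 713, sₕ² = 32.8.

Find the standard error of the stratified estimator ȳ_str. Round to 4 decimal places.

Var(ȳ_str) = Σₕ Wₕ²(1 − fₕ)sₕ²/nₕ with Wₕ = Nₕ/N, N = 34754.
County 1: Wₕ = 0.43019509; term = 0.43019509²·(1 − 0.24747509)·15.96/3700 = 6.00735 × 10^-4.
County 4: Wₕ = 0.41563561; term = 0.41563561²·(1 − 0.11512634)·25.1/1663 = 0.0023072159.
County 2: Wₕ = 0.15416930; term = 0.15416930²·(1 − 0.13307204)·32.8/713 = 9.4790136 × 10^-4.
Sum = 0.0038558523.
SE = √(0.0038558523) = 0.0621.

0.0621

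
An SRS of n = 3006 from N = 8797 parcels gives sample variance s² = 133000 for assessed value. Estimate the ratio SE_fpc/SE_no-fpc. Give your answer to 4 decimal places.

0.8114

f = n/N = 3006/8797 = 0.34170740.
SE_no-fpc = √(s²/n) = 6.6516798; SE_fpc = √((1−f)s²/n) = 5.3968559.
Ratio = √(1−f) = 0.81135233.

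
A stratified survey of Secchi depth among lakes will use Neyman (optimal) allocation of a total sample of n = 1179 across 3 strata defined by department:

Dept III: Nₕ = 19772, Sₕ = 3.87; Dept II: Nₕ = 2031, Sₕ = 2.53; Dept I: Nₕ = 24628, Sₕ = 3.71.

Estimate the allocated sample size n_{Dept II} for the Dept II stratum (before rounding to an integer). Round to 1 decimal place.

Neyman allocation: nₕ = n·NₕSₕ / Σⱼ NⱼSⱼ.
Σ NⱼSⱼ = 19772·3.87 + 2031·2.53 + 24628·3.71 = 173025.95.
n_{Dept II} = 1179·2031·2.53 / 173025.95 = 35.0.

35.0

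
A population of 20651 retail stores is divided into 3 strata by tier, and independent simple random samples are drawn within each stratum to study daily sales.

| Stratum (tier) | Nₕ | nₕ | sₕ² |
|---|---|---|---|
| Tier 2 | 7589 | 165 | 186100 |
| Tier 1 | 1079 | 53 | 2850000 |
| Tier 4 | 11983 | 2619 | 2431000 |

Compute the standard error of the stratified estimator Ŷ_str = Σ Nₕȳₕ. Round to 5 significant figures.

Var(Ŷ_str) = Σₕ Nₕ²(1 − fₕ)sₕ²/nₕ.
Tier 2: 7589²·(1 − 165/7589)·186100/165 = 6.3545521 × 10^10.
Tier 1: 1079²·(1 − 53/1079)·2850000/53 = 5.9530262 × 10^10.
Tier 4: 11983²·(1 − 2619/11983)·2431000/2619 = 1.0415411 × 10^11.
Sum = 2.2722989 × 10^11.
SE = √(2.2722989 × 10^11) = 476690.

476690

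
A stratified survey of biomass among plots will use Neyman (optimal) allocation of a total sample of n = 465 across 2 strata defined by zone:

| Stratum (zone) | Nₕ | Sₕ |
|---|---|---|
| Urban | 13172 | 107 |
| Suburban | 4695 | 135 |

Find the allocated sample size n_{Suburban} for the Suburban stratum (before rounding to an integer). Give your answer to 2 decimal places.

144.25

Neyman allocation: nₕ = n·NₕSₕ / Σⱼ NⱼSⱼ.
Σ NⱼSⱼ = 13172·107 + 4695·135 = 2.043229 × 10^6.
n_{Suburban} = 465·4695·135 / (2.043229 × 10^6) = 144.25.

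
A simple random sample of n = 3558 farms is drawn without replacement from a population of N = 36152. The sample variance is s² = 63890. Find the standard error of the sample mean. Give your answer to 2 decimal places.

Under SRS without replacement, Var(ȳ) = (1 − f)·s²/n with f = n/N = 3558/36152 = 0.09841779.
Var(ȳ) = (1 − 0.09841779)·63890/3558 = 0.90158221·17.956717 = 16.189457.
SE(ȳ) = √(16.189457) = 4.02.

4.02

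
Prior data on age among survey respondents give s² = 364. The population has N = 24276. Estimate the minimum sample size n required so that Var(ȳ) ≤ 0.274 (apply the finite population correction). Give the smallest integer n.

1260

Without fpc, n₀ = s²/D = 364/0.274 = 1328.4672.
With fpc, (1 − n/N)·s²/n ≤ D requires n ≥ n₀/(1 + n₀/N) = 1328.4672/(1 + 1328.4672/24276) = 1259.5407.
Rounding up, n = 1260.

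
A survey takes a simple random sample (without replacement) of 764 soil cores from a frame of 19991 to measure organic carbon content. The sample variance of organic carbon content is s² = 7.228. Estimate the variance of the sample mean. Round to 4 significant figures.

Under SRS without replacement, Var(ȳ) = (1 − f)·s²/n with f = n/N = 764/19991 = 0.03821720.
Var(ȳ) = (1 − 0.03821720)·7.228/764 = 0.96178280·0.009460733 = 0.0090991703.

0.009099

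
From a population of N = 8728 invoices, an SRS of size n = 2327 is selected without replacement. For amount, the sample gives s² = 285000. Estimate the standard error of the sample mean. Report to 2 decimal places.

9.48

Under SRS without replacement, Var(ȳ) = (1 − f)·s²/n with f = n/N = 2327/8728 = 0.26661320.
Var(ȳ) = (1 − 0.26661320)·285000/2327 = 0.73338680·122.47529 = 89.821761.
SE(ȳ) = √(89.821761) = 9.48.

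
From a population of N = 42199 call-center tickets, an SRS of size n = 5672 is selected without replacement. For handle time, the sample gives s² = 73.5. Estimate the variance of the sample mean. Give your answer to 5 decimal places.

Under SRS without replacement, Var(ȳ) = (1 − f)·s²/n with f = n/N = 5672/42199 = 0.13441077.
Var(ȳ) = (1 − 0.13441077)·73.5/5672 = 0.86558923·0.012958392 = 0.011216645.

0.01122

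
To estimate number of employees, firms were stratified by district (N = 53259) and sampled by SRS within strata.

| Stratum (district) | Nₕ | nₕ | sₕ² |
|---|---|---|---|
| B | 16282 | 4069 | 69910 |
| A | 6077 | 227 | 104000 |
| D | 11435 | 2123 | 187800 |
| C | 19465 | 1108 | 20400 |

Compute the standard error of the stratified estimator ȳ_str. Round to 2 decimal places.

3.55

Var(ȳ_str) = Σₕ Wₕ²(1 − fₕ)sₕ²/nₕ with Wₕ = Nₕ/N, N = 53259.
B: Wₕ = 0.30571359; term = 0.30571359²·(1 − 0.24990787)·69910/4069 = 1.2044692.
A: Wₕ = 0.11410278; term = 0.11410278²·(1 − 0.03735396)·104000/227 = 5.7420447.
D: Wₕ = 0.21470550; term = 0.21470550²·(1 − 0.18565807)·187800/2123 = 3.3207694.
C: Wₕ = 0.36547814; term = 0.36547814²·(1 − 0.05692268)·20400/1108 = 2.3193191.
Sum = 12.586602.
SE = √(12.586602) = 3.55.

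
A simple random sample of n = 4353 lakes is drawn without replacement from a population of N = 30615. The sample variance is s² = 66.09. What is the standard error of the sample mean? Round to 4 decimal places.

0.1141

Under SRS without replacement, Var(ȳ) = (1 − f)·s²/n with f = n/N = 4353/30615 = 0.14218520.
Var(ȳ) = (1 − 0.14218520)·66.09/4353 = 0.85781480·0.015182633 = 0.013023887.
SE(ȳ) = √(0.013023887) = 0.1141.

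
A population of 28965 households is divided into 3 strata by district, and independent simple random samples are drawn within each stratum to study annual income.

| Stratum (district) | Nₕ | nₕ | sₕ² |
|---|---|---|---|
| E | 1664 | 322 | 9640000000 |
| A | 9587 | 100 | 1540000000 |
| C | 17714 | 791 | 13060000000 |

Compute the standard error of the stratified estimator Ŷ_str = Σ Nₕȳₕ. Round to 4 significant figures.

Var(Ŷ_str) = Σₕ Nₕ²(1 − fₕ)sₕ²/nₕ.
E: 1664²·(1 − 322/1664)·9640000000/322 = 6.6853939 × 10^13.
A: 9587²·(1 − 100/9587)·1540000000/100 = 1.4006588 × 10^15.
C: 17714²·(1 − 791/17714)·13060000000/791 = 4.9494927 × 10^15.
Sum = 6.4170054 × 10^15.
SE = √(6.4170054 × 10^15) = 8.011 × 10^7.

8.011 × 10^7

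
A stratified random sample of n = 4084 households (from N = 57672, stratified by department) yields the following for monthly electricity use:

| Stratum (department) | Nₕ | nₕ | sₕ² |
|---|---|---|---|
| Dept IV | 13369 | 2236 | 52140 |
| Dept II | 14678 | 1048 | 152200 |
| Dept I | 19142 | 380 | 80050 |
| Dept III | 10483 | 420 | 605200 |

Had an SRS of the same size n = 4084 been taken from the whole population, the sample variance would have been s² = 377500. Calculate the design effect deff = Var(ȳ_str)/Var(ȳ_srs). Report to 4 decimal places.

Var(ȳ_str) = Σ Wₕ²(1−fₕ)sₕ²/nₕ with Wₕ = Nₕ/57672:
  Dept IV: (13369/57672)²·(1−2236/13369)·52140/2236 = 1.0434709
  Dept II: (14678/57672)²·(1−1048/14678)·152200/1048 = 8.7354661
  Dept I: (19142/57672)²·(1−380/19142)·80050/380 = 22.746478
  Dept III: (10483/57672)²·(1−420/10483)·605200/420 = 45.701732
  → Var(ȳ_str) = 78.227147.
Var(ȳ_srs) = (1 − 4084/57672)·377500/4084 = 85.888251.
deff = 78.227147 / 85.888251 = 0.9108.

0.9108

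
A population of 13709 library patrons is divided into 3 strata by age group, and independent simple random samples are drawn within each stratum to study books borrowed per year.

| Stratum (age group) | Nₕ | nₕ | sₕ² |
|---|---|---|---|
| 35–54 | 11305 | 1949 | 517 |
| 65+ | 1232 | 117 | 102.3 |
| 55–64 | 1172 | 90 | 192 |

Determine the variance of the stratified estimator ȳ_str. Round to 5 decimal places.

0.17007

Var(ȳ_str) = Σₕ Wₕ²(1 − fₕ)sₕ²/nₕ with Wₕ = Nₕ/N, N = 13709.
35–54: Wₕ = 0.82464075; term = 0.82464075²·(1 − 0.17240159)·517/1949 = 0.14928904.
65+: Wₕ = 0.08986797; term = 0.08986797²·(1 − 0.09496753)·102.3/117 = 0.0063909261.
55–64: Wₕ = 0.08549128; term = 0.08549128²·(1 − 0.07679181)·192/90 = 0.014394681.
Sum = 0.17007465.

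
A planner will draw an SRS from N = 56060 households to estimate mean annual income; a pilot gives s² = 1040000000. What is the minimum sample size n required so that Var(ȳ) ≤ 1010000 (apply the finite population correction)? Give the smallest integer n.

Without fpc, n₀ = s²/D = 1040000000/1010000 = 1029.7030.
With fpc, (1 − n/N)·s²/n ≤ D requires n ≥ n₀/(1 + n₀/N) = 1029.7030/(1 + 1029.7030/56060) = 1011.1307.
Rounding up, n = 1012.

1012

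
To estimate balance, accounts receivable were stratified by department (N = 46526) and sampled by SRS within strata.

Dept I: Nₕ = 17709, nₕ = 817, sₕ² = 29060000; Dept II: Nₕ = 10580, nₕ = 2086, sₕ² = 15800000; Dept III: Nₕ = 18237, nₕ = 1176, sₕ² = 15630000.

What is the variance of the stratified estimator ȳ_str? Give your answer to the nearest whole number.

7140

Var(ȳ_str) = Σₕ Wₕ²(1 − fₕ)sₕ²/nₕ with Wₕ = Nₕ/N, N = 46526.
Dept I: Wₕ = 0.38062589; term = 0.38062589²·(1 − 0.04613473)·29060000/817 = 4915.3815.
Dept II: Wₕ = 0.22739973; term = 0.22739973²·(1 − 0.19716446)·15800000/2086 = 314.44832.
Dept III: Wₕ = 0.39197438; term = 0.39197438²·(1 − 0.06448429)·15630000/1176 = 1910.3727.
Sum = 7140.2025.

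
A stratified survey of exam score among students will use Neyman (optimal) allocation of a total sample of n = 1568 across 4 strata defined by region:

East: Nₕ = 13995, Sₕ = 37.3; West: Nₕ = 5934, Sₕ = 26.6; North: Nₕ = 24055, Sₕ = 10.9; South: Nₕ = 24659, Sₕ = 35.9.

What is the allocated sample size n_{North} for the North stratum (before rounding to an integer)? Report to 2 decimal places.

Neyman allocation: nₕ = n·NₕSₕ / Σⱼ NⱼSⱼ.
Σ NⱼSⱼ = 13995·37.3 + 5934·26.6 + 24055·10.9 + 24659·35.9 = 1.8273155 × 10^6.
n_{North} = 1568·24055·10.9 / (1.8273155 × 10^6) = 224.99.

224.99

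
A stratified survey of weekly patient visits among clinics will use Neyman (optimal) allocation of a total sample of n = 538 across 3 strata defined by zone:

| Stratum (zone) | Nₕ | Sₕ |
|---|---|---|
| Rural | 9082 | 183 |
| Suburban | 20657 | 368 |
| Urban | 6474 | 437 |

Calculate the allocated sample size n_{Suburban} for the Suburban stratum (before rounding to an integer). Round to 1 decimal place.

Neyman allocation: nₕ = n·NₕSₕ / Σⱼ NⱼSⱼ.
Σ NⱼSⱼ = 9082·183 + 20657·368 + 6474·437 = 1.209292 × 10^7.
n_{Suburban} = 538·20657·368 / (1.209292 × 10^7) = 338.2.

338.2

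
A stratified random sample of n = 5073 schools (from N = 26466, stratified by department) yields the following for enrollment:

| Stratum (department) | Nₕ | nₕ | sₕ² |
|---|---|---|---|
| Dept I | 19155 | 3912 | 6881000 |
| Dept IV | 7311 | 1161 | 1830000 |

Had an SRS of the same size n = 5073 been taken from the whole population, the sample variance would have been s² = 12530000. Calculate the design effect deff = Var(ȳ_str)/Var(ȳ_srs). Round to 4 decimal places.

0.4179

Var(ȳ_str) = Σ Wₕ²(1−fₕ)sₕ²/nₕ with Wₕ = Nₕ/26466:
  Dept I: (19155/26466)²·(1−3912/19155)·6881000/3912 = 733.21054
  Dept IV: (7311/26466)²·(1−1161/7311)·1830000/1161 = 101.17988
  → Var(ȳ_str) = 834.39042.
Var(ȳ_srs) = (1 − 5073/26466)·12530000/5073 = 1996.5013.
deff = 834.39042 / 1996.5013 = 0.4179.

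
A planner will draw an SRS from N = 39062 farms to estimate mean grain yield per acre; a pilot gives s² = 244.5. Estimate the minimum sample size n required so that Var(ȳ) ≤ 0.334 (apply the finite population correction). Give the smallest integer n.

Without fpc, n₀ = s²/D = 244.5/0.334 = 732.0359.
With fpc, (1 − n/N)·s²/n ≤ D requires n ≥ n₀/(1 + n₀/N) = 732.0359/(1 + 732.0359/39062) = 718.5696.
Rounding up, n = 719.

719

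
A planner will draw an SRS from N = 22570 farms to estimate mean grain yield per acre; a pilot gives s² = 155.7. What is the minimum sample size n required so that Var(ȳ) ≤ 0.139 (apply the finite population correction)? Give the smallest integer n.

1068

Without fpc, n₀ = s²/D = 155.7/0.139 = 1120.1439.
With fpc, (1 − n/N)·s²/n ≤ D requires n ≥ n₀/(1 + n₀/N) = 1120.1439/(1 + 1120.1439/22570) = 1067.1800.
Rounding up, n = 1068.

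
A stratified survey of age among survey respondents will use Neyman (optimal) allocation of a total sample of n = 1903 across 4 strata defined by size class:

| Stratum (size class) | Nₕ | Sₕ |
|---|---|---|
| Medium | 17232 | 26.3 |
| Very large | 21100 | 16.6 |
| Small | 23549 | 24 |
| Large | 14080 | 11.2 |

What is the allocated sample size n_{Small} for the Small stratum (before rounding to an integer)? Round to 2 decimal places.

704.65

Neyman allocation: nₕ = n·NₕSₕ / Σⱼ NⱼSⱼ.
Σ NⱼSⱼ = 17232·26.3 + 21100·16.6 + 23549·24 + 14080·11.2 = 1.5263336 × 10^6.
n_{Small} = 1903·23549·24 / (1.5263336 × 10^6) = 704.65.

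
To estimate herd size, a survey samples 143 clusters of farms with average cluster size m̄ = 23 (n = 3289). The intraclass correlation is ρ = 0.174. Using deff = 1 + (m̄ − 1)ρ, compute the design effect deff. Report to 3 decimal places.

4.828

deff = 1 + (23 − 1)·0.174 = 1 + 3.828 = 4.828.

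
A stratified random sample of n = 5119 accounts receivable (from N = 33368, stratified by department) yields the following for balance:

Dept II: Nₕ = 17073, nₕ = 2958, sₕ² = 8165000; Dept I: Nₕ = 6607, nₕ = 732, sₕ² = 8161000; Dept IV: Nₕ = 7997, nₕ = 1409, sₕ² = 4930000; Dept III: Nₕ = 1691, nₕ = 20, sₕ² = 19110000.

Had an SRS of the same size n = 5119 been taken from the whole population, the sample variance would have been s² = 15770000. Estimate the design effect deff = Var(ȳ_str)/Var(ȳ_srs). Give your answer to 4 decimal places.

1.3713

Var(ȳ_str) = Σ Wₕ²(1−fₕ)sₕ²/nₕ with Wₕ = Nₕ/33368:
  Dept II: (17073/33368)²·(1−2958/17073)·8165000/2958 = 597.43187
  Dept I: (6607/33368)²·(1−732/6607)·8161000/732 = 388.67277
  Dept IV: (7997/33368)²·(1−1409/7997)·4930000/1409 = 165.56032
  Dept III: (1691/33368)²·(1−20/1691)·19110000/20 = 2424.8808
  → Var(ȳ_str) = 3576.5458.
Var(ȳ_srs) = (1 − 5119/33368)·15770000/5119 = 2608.0713.
deff = 3576.5458 / 2608.0713 = 1.3713.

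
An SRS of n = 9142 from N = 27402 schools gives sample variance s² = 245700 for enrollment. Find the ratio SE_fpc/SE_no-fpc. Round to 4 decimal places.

0.8163

f = n/N = 9142/27402 = 0.33362528.
SE_no-fpc = √(s²/n) = 5.1842027; SE_fpc = √((1−f)s²/n) = 4.2319568.
Ratio = √(1−f) = 0.81631778.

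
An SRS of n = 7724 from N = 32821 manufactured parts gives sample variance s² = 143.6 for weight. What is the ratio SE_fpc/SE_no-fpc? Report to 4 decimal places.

0.8745

f = n/N = 7724/32821 = 0.23533713.
SE_no-fpc = √(s²/n) = 0.1363503; SE_fpc = √((1−f)s²/n) = 0.11923152.
Ratio = √(1−f) = 0.87445004.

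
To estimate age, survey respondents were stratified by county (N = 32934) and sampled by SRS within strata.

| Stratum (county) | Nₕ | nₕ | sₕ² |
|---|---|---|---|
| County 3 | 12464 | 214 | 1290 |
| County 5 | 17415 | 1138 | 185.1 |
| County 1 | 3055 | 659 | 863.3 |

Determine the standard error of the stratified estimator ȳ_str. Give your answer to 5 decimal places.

Var(ȳ_str) = Σₕ Wₕ²(1 − fₕ)sₕ²/nₕ with Wₕ = Nₕ/N, N = 32934.
County 3: Wₕ = 0.37845388; term = 0.37845388²·(1 − 0.01716945)·1290/214 = 0.84855599.
County 5: Wₕ = 0.52878484; term = 0.52878484²·(1 − 0.06534597)·185.1/1138 = 0.042508231.
County 1: Wₕ = 0.09276128; term = 0.09276128²·(1 − 0.21571195)·863.3/659 = 0.0088406743.
Sum = 0.8999049.
SE = √(0.8999049) = 0.94863.

0.94863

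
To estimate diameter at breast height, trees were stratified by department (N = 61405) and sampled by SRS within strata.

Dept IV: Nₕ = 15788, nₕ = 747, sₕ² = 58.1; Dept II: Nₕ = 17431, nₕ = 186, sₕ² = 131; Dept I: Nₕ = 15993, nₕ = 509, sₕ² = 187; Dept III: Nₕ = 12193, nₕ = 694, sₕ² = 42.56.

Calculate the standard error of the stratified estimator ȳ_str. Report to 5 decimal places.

0.29573

Var(ȳ_str) = Σₕ Wₕ²(1 − fₕ)sₕ²/nₕ with Wₕ = Nₕ/N, N = 61405.
Dept IV: Wₕ = 0.25711261; term = 0.25711261²·(1 − 0.04731442)·58.1/747 = 0.0048983734.
Dept II: Wₕ = 0.28386939; term = 0.28386939²·(1 − 0.01067064)·131/186 = 0.05614827.
Dept I: Wₕ = 0.26045110; term = 0.26045110²·(1 − 0.03182642)·187/509 = 0.024128452.
Dept III: Wₕ = 0.19856689; term = 0.19856689²·(1 − 0.05691790)·42.56/694 = 0.00228037.
Sum = 0.087455465.
SE = √(0.087455465) = 0.29573.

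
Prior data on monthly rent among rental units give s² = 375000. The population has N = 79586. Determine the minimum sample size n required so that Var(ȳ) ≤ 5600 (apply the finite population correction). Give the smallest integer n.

67

Without fpc, n₀ = s²/D = 375000/5600 = 66.9643.
With fpc, (1 − n/N)·s²/n ≤ D requires n ≥ n₀/(1 + n₀/N) = 66.9643/(1 + 66.9643/79586) = 66.9080.
Rounding up, n = 67.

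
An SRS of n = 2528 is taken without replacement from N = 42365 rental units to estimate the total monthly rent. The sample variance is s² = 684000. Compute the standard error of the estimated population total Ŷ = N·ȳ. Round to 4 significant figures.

Var(Ŷ) = N²·Var(ȳ) = N²·(1 − n/N)·s²/n.
f = 2528/42365 = 0.05967190; Var(ȳ) = 0.94032810·684000/2528 = 254.42422.
Var(Ŷ) = 42365² · 254.42422 = 4.5663887 × 10^11.
SE(Ŷ) = √(4.5663887 × 10^11) = 675800.

675800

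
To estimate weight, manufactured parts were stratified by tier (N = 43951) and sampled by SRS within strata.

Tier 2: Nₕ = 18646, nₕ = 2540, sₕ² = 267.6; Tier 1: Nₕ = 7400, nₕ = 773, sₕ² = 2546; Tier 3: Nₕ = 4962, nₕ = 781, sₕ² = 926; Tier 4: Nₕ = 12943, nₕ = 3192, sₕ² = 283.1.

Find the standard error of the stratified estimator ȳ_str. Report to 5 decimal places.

0.34427

Var(ȳ_str) = Σₕ Wₕ²(1 − fₕ)sₕ²/nₕ with Wₕ = Nₕ/N, N = 43951.
Tier 2: Wₕ = 0.42424518; term = 0.42424518²·(1 − 0.13622225)·267.6/2540 = 0.016379033.
Tier 1: Wₕ = 0.16836932; term = 0.16836932²·(1 − 0.10445946)·2546/773 = 0.083616132.
Tier 3: Wₕ = 0.11289846; term = 0.11289846²·(1 − 0.15739621)·926/781 = 0.012733839.
Tier 4: Wₕ = 0.29448704; term = 0.29448704²·(1 − 0.24661979)·283.1/3192 = 0.0057946015.
Sum = 0.11852361.
SE = √(0.11852361) = 0.34427.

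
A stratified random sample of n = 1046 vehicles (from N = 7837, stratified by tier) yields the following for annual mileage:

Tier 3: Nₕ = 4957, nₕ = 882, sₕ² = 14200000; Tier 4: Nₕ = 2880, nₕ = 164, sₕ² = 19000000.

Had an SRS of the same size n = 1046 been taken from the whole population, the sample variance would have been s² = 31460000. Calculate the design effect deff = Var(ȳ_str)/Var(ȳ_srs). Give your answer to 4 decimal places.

Var(ȳ_str) = Σ Wₕ²(1−fₕ)sₕ²/nₕ with Wₕ = Nₕ/7837:
  Tier 3: (4957/7837)²·(1−882/4957)·14200000/882 = 5295.0077
  Tier 4: (2880/7837)²·(1−164/2880)·19000000/164 = 14754.766
  → Var(ȳ_str) = 20049.774.
Var(ȳ_srs) = (1 − 1046/7837)·31460000/1046 = 26062.191.
deff = 20049.774 / 26062.191 = 0.7693.

0.7693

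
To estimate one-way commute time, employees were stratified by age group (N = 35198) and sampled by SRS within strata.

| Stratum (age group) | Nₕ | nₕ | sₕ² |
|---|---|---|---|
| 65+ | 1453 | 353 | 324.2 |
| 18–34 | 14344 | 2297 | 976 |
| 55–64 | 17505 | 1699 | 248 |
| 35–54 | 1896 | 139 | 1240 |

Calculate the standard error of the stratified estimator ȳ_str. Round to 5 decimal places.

0.34211

Var(ȳ_str) = Σₕ Wₕ²(1 − fₕ)sₕ²/nₕ with Wₕ = Nₕ/N, N = 35198.
65+: Wₕ = 0.04128075; term = 0.04128075²·(1 − 0.24294563)·324.2/353 = 0.0011848425.
18–34: Wₕ = 0.40752315; term = 0.40752315²·(1 − 0.16013664)·976/2297 = 0.059265511.
55–64: Wₕ = 0.49732939; term = 0.49732939²·(1 − 0.09705798)·248/1699 = 0.032599161.
35–54: Wₕ = 0.05386670; term = 0.05386670²·(1 − 0.07331224)·1240/139 = 0.02398728.
Sum = 0.11703679.
SE = √(0.11703679) = 0.34211.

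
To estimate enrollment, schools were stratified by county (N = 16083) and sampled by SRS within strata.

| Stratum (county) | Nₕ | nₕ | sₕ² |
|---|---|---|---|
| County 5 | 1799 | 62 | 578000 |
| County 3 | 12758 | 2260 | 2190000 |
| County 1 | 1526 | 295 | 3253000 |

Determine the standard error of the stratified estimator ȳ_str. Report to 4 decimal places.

26.3526

Var(ȳ_str) = Σₕ Wₕ²(1 − fₕ)sₕ²/nₕ with Wₕ = Nₕ/N, N = 16083.
County 5: Wₕ = 0.11185724; term = 0.11185724²·(1 − 0.03446359)·578000/62 = 112.62453.
County 3: Wₕ = 0.79325996; term = 0.79325996²·(1 − 0.17714375)·2190000/2260 = 501.75386.
County 1: Wₕ = 0.09488280; term = 0.09488280²·(1 − 0.19331586)·3253000/295 = 80.083032.
Sum = 694.46142.
SE = √(694.46142) = 26.3526.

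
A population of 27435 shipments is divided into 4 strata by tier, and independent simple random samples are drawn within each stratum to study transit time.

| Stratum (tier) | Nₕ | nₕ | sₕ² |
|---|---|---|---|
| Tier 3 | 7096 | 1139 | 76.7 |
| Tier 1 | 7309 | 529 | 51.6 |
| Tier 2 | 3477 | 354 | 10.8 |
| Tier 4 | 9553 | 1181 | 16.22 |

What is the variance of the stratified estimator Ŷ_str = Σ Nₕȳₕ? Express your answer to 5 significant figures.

9.1099 × 10^6

Var(Ŷ_str) = Σₕ Nₕ²(1 − fₕ)sₕ²/nₕ.
Tier 3: 7096²·(1 − 1139/7096)·76.7/1139 = 2.8465109 × 10^6.
Tier 1: 7309²·(1 − 529/7309)·51.6/529 = 4.8337222 × 10^6.
Tier 2: 3477²·(1 − 354/3477)·10.8/354 = 331281.49.
Tier 4: 9553²·(1 − 1181/9553)·16.22/1181 = 1.0984238 × 10^6.
Sum = 9.1099384 × 10^6.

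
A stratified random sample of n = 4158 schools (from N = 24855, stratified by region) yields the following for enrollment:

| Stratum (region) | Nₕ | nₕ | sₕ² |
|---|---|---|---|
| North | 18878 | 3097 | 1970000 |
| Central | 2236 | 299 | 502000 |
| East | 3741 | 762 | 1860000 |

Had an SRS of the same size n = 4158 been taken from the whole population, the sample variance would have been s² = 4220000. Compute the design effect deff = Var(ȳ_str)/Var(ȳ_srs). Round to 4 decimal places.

Var(ȳ_str) = Σ Wₕ²(1−fₕ)sₕ²/nₕ with Wₕ = Nₕ/24855:
  North: (18878/24855)²·(1−3097/18878)·1970000/3097 = 306.75241
  Central: (2236/24855)²·(1−299/2236)·502000/299 = 11.770812
  East: (3741/24855)²·(1−762/3741)·1860000/762 = 44.034052
  → Var(ȳ_str) = 362.55727.
Var(ȳ_srs) = (1 − 4158/24855)·4220000/4158 = 845.12626.
deff = 362.55727 / 845.12626 = 0.4290.

0.4290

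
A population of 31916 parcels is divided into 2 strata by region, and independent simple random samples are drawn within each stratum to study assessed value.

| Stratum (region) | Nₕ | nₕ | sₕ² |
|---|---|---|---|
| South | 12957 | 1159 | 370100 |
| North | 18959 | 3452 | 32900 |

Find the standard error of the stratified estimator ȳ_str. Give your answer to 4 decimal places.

Var(ȳ_str) = Σₕ Wₕ²(1 − fₕ)sₕ²/nₕ with Wₕ = Nₕ/N, N = 31916.
South: Wₕ = 0.40597193; term = 0.40597193²·(1 − 0.08944972)·370100/1159 = 47.921631.
North: Wₕ = 0.59402807; term = 0.59402807²·(1 − 0.18207711)·32900/3452 = 2.7507518.
Sum = 50.672383.
SE = √(50.672383) = 7.1185.

7.1185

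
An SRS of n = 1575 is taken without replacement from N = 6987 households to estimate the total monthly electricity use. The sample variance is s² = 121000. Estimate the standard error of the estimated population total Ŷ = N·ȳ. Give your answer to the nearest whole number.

53898

Var(Ŷ) = N²·Var(ȳ) = N²·(1 − n/N)·s²/n.
f = 1575/6987 = 0.22541863; Var(ȳ) = 0.77458137·121000/1575 = 59.507521.
Var(Ŷ) = 6987² · 59.507521 = 2.9050482 × 10^9.
SE(Ŷ) = √(2.9050482 × 10^9) = 53898.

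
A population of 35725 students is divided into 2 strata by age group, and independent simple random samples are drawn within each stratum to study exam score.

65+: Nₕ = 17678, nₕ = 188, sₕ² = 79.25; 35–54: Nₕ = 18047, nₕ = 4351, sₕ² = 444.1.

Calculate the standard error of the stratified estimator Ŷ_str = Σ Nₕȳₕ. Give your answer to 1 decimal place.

Var(Ŷ_str) = Σₕ Nₕ²(1 − fₕ)sₕ²/nₕ.
65+: 17678²·(1 − 188/17678)·79.25/188 = 1.3033599 × 10^8.
35–54: 18047²·(1 − 4351/18047)·444.1/4351 = 2.5228443 × 10^7.
Sum = 1.5556443 × 10^8.
SE = √(1.5556443 × 10^8) = 12472.5.

12472.5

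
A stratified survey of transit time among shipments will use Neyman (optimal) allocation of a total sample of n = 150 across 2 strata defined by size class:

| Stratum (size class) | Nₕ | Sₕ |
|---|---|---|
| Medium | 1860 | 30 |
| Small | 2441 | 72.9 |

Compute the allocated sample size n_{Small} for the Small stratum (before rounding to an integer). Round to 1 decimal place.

114.2

Neyman allocation: nₕ = n·NₕSₕ / Σⱼ NⱼSⱼ.
Σ NⱼSⱼ = 1860·30 + 2441·72.9 = 233748.9.
n_{Small} = 150·2441·72.9 / 233748.9 = 114.2.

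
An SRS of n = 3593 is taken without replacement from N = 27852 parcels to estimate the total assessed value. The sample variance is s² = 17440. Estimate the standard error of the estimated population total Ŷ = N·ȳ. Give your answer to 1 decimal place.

57267.6

Var(Ŷ) = N²·Var(ȳ) = N²·(1 − n/N)·s²/n.
f = 3593/27852 = 0.12900330; Var(ȳ) = 0.87099670·17440/3593 = 4.2277157.
Var(Ŷ) = 27852² · 4.2277157 = 3.2795824 × 10^9.
SE(Ŷ) = √(3.2795824 × 10^9) = 57267.6.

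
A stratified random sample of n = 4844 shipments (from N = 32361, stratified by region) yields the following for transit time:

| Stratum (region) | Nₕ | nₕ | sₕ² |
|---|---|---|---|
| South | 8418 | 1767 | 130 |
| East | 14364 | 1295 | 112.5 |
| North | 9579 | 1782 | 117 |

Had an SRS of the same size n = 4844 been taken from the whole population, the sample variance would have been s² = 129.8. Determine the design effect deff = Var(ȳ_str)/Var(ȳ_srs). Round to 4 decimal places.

1.0616

Var(ȳ_str) = Σ Wₕ²(1−fₕ)sₕ²/nₕ with Wₕ = Nₕ/32361:
  South: (8418/32361)²·(1−1767/8418)·130/1767 = 0.0039333157
  East: (14364/32361)²·(1−1295/14364)·112.5/1295 = 0.015572439
  North: (9579/32361)²·(1−1782/9579)·117/1782 = 0.0046825455
  → Var(ȳ_str) = 0.0241883.
Var(ȳ_srs) = (1 − 4844/32361)·129.8/4844 = 0.022785035.
deff = 0.0241883 / 0.022785035 = 1.0616.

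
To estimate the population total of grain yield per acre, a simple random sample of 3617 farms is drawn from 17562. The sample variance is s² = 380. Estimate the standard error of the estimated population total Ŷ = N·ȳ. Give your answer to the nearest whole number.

Var(Ŷ) = N²·Var(ȳ) = N²·(1 − n/N)·s²/n.
f = 3617/17562 = 0.20595604; Var(ȳ) = 0.79404396·380/3617 = 0.083421815.
Var(Ŷ) = 17562² · 0.083421815 = 2.5729277 × 10^7.
SE(Ŷ) = √(2.5729277 × 10^7) = 5072.

5072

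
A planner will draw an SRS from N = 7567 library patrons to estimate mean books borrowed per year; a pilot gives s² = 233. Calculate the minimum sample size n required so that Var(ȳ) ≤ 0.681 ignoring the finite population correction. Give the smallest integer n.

Without fpc, n₀ = s²/D = 233/0.681 = 342.1439.
Rounding up, n = 343.

343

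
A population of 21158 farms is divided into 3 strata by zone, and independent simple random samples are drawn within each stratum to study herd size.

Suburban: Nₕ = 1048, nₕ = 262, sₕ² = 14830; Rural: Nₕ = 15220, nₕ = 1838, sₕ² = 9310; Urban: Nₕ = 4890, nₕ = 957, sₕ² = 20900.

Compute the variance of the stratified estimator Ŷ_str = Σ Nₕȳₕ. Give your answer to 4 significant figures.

1.498 × 10^9

Var(Ŷ_str) = Σₕ Nₕ²(1 − fₕ)sₕ²/nₕ.
Suburban: 1048²·(1 − 262/1048)·14830/262 = 4.662552 × 10^7.
Rural: 15220²·(1 − 1838/15220)·9310/1838 = 1.0316677 × 10^9.
Urban: 4890²·(1 − 957/4890)·20900/957 = 4.2001728 × 10^8.
Sum = 1.4983105 × 10^9.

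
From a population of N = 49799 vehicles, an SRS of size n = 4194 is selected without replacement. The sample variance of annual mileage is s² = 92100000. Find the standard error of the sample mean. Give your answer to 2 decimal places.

141.81

Under SRS without replacement, Var(ȳ) = (1 − f)·s²/n with f = n/N = 4194/49799 = 0.08421856.
Var(ȳ) = (1 − 0.08421856)·92100000/4194 = 0.91578144·21959.943 = 20110.508.
SE(ȳ) = √(20110.508) = 141.81.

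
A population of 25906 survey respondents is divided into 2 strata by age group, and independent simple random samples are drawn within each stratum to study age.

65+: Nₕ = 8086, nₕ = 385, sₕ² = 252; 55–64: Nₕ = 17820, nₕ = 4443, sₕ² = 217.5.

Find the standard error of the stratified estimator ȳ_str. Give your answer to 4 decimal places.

Var(ȳ_str) = Σₕ Wₕ²(1 − fₕ)sₕ²/nₕ with Wₕ = Nₕ/N, N = 25906.
65+: Wₕ = 0.31212846; term = 0.31212846²·(1 − 0.04761316)·252/385 = 0.060732331.
55–64: Wₕ = 0.68787154; term = 0.68787154²·(1 − 0.24932660)·217.5/4443 = 0.017387961.
Sum = 0.078120292.
SE = √(0.078120292) = 0.2795.

0.2795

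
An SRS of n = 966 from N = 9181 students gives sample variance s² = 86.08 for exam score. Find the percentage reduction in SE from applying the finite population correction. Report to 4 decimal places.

5.4070

f = n/N = 966/9181 = 0.10521730.
SE_no-fpc = √(s²/n) = 0.29851253; SE_fpc = √((1−f)s²/n) = 0.28237182.
Ratio = √(1−f) = 0.94592954. Reduction = 100·(1 − 0.94592954) = 5.4070%.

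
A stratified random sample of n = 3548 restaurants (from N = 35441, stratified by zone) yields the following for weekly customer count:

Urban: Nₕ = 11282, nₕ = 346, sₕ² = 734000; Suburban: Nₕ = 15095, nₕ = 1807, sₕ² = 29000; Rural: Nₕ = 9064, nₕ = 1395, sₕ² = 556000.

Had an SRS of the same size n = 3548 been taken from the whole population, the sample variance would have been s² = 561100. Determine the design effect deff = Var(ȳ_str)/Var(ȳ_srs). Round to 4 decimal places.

1.6372

Var(ȳ_str) = Σ Wₕ²(1−fₕ)sₕ²/nₕ with Wₕ = Nₕ/35441:
  Urban: (11282/35441)²·(1−346/11282)·734000/346 = 208.37836
  Suburban: (15095/35441)²·(1−1807/15095)·29000/1807 = 2.562835
  Rural: (9064/35441)²·(1−1395/9064)·556000/1395 = 22.057043
  → Var(ȳ_str) = 232.99824.
Var(ȳ_srs) = (1 − 3548/35441)·561100/3548 = 142.31349.
deff = 232.99824 / 142.31349 = 1.6372.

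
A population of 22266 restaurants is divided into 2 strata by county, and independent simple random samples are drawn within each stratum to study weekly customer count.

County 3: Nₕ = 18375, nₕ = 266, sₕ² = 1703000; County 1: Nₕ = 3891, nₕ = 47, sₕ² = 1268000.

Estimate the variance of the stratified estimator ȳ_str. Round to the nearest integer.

5111

Var(ȳ_str) = Σₕ Wₕ²(1 − fₕ)sₕ²/nₕ with Wₕ = Nₕ/N, N = 22266.
County 3: Wₕ = 0.82524926; term = 0.82524926²·(1 − 0.01447619)·1703000/266 = 4297.0501.
County 1: Wₕ = 0.17475074; term = 0.17475074²·(1 − 0.01207916)·1268000/47 = 813.91977.
Sum = 5110.9699.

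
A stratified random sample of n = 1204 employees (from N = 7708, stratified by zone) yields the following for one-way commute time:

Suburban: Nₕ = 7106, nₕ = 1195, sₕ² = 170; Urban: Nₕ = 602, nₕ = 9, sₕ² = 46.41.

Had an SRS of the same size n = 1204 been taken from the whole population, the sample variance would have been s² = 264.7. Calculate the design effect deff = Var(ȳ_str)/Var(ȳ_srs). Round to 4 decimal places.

Var(ȳ_str) = Σ Wₕ²(1−fₕ)sₕ²/nₕ with Wₕ = Nₕ/7708:
  Suburban: (7106/7708)²·(1−1195/7106)·170/1195 = 0.10057355
  Urban: (602/7708)²·(1−9/602)·46.41/9 = 0.030983953
  → Var(ȳ_str) = 0.1315575.
Var(ȳ_srs) = (1 − 1204/7708)·264.7/1204 = 0.18550955.
deff = 0.1315575 / 0.18550955 = 0.7092.

0.7092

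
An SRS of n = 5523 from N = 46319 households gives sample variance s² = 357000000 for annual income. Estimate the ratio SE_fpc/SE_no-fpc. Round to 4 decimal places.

0.9385

f = n/N = 5523/46319 = 0.11923833.
SE_no-fpc = √(s²/n) = 254.24158; SE_fpc = √((1−f)s²/n) = 238.60294.
Ratio = √(1−f) = 0.93848904.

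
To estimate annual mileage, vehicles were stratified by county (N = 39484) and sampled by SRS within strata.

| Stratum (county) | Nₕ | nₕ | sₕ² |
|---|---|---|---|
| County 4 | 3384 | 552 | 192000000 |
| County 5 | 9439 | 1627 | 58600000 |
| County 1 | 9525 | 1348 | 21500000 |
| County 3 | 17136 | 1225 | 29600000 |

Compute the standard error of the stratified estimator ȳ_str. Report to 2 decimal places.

Var(ȳ_str) = Σₕ Wₕ²(1 − fₕ)sₕ²/nₕ with Wₕ = Nₕ/N, N = 39484.
County 4: Wₕ = 0.08570560; term = 0.08570560²·(1 − 0.16312057)·192000000/552 = 2138.1761.
County 5: Wₕ = 0.23905886; term = 0.23905886²·(1 − 0.17236995)·58600000/1627 = 1703.5544.
County 1: Wₕ = 0.24123696; term = 0.24123696²·(1 − 0.14152231)·21500000/1348 = 796.82924.
County 3: Wₕ = 0.43399858; term = 0.43399858²·(1 − 0.07148693)·29600000/1225 = 4225.9102.
Sum = 8864.4699.
SE = √(8864.4699) = 94.15.

94.15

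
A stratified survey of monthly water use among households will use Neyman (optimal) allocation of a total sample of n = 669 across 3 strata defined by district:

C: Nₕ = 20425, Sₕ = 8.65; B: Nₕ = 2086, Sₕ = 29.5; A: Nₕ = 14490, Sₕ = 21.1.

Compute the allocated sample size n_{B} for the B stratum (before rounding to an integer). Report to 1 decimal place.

Neyman allocation: nₕ = n·NₕSₕ / Σⱼ NⱼSⱼ.
Σ NⱼSⱼ = 20425·8.65 + 2086·29.5 + 14490·21.1 = 543952.25.
n_{B} = 669·2086·29.5 / 543952.25 = 75.7.

75.7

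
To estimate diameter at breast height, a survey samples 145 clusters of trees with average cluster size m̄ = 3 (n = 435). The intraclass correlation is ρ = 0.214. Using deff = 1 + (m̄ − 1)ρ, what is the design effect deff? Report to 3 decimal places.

1.428

deff = 1 + (3 − 1)·0.214 = 1 + 0.428 = 1.428.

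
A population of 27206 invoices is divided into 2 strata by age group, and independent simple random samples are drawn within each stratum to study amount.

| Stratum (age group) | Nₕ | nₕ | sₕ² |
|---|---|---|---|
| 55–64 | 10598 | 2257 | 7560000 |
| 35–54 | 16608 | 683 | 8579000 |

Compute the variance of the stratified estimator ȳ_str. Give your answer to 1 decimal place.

Var(ȳ_str) = Σₕ Wₕ²(1 − fₕ)sₕ²/nₕ with Wₕ = Nₕ/N, N = 27206.
55–64: Wₕ = 0.38954642; term = 0.38954642²·(1 − 0.21296471)·7560000/2257 = 400.03951.
35–54: Wₕ = 0.61045358; term = 0.61045358²·(1 − 0.04112476)·8579000/683 = 4488.3153.
Sum = 4888.3548.

4888.4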